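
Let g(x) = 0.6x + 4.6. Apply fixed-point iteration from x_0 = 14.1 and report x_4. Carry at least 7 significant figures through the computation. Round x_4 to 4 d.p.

x_1 = g(14.100000) = 13.060000
x_2 = g(13.060000) = 12.436000
x_3 = g(12.436000) = 12.061600
x_4 = g(12.061600) = 11.836960

11.8370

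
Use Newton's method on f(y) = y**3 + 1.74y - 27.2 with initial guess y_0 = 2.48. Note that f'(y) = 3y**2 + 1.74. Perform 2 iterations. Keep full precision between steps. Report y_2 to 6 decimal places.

2.815418

y_0 = 2.480000: f = -7.631808, f' = 20.191200 → y_1 = 2.480000 - (-7.631808)/(20.191200) = 2.857977
y_1 = 2.857977: f = 1.116928, f' = 26.244097 → y_2 = 2.857977 - (1.116928)/(26.244097) = 2.815418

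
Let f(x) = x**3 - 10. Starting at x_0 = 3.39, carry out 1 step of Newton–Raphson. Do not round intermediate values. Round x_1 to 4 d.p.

2.5501

f'(x) = 3x**2
x_0 = 3.390000: f = 28.958219, f' = 34.476300 → x_1 = 3.390000 - (28.958219)/(34.476300) = 2.550054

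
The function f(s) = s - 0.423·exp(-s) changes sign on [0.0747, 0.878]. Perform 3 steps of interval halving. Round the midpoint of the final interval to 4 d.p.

0.3257

f(0.074700) = -0.317853, f(0.878000) = 0.702196 (opposite signs)
step 1: m = 0.476350, f(m) = 0.213648 > 0 → root in [0.074700, 0.476350]
step 2: m = 0.275525, f(m) = -0.045605 < 0 → root in [0.275525, 0.476350]
step 3: m = 0.375938, f(m) = 0.085487 > 0 → root in [0.275525, 0.375938]
Midpoint of [0.275525, 0.375938] = 0.325731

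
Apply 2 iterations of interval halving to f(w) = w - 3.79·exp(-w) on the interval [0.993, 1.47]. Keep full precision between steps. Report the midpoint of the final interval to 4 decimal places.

1.1719

f(0.993000) = -0.411057, f(1.470000) = 0.598582 (opposite signs)
step 1: m = 1.231500, f(m) = 0.125372 > 0 → root in [0.993000, 1.231500]
step 2: m = 1.112250, f(m) = -0.133971 < 0 → root in [1.112250, 1.231500]
Midpoint of [1.112250, 1.231500] = 1.171875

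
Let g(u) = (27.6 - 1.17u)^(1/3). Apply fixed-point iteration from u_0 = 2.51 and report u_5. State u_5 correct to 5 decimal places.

2.89309

u_1 = g(2.510000) = 2.910831
u_2 = g(2.910831) = 2.892263
u_3 = g(2.892263) = 2.893129
u_4 = g(2.893129) = 2.893089
u_5 = g(2.893089) = 2.893090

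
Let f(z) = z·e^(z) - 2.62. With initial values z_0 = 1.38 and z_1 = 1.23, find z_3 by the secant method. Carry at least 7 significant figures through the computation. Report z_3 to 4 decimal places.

Secant update: z_(k+1) = z_k − f(z_k)·(z_k − z_(k-1))/(f(z_k) − f(z_(k-1))).
f(z_0) = 2.865364, f(z_1) = 1.588112
z_2 = 1.230000 - (1.588112)·(1.230000 - 1.380000)/(1.588112 - (2.865364)) = 1.043493; f(z_2) = 0.342597
z_3 = 1.043493 - (0.342597)·(1.043493 - 1.230000)/(0.342597 - (1.588112)) = 0.992191; f(z_3) = 0.056077

0.9922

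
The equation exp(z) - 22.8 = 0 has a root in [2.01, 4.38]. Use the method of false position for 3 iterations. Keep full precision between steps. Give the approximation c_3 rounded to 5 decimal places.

False-position update: c = (a·f(b) − b·f(a))/(f(b) − f(a)); replace the endpoint whose sign matches f(c).
f(2.010000) = -15.336683, f(4.380000) = 57.038033
step 1: c = 2.512219, f(c) = -10.467738 < 0 → new bracket [2.512219, 4.380000]
step 2: c = 2.801845, f(c) = -6.324985 < 0 → new bracket [2.801845, 4.380000]
step 3: c = 2.959379, f(c) = -3.514016 < 0 → new bracket [2.959379, 4.380000]

2.95938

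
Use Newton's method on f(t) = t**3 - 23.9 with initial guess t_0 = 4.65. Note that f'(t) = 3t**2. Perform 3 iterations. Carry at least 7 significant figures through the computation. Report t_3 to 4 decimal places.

Newton update: t ← t − f(t)/f'(t).
t_0 = 4.650000: f = 76.644625, f' = 64.867500 → t_1 = 4.650000 - (76.644625)/(64.867500) = 3.468443
t_1 = 3.468443: f = 17.825718, f' = 36.090298 → t_2 = 3.468443 - (17.825718)/(36.090298) = 2.974523
t_2 = 2.974523: f = 2.417957, f' = 26.543369 → t_3 = 2.974523 - (2.417957)/(26.543369) = 2.883429

2.8834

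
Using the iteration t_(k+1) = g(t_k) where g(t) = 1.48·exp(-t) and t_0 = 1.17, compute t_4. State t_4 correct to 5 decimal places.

t_1 = g(1.170000) = 0.459343
t_2 = g(0.459343) = 0.934914
t_3 = g(0.934914) = 0.581077
t_4 = g(0.581077) = 0.827757

0.82776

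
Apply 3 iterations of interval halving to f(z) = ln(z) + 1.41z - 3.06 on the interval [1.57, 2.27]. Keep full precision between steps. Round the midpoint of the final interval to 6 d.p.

1.788750

f(1.570000) = -0.395224, f(2.270000) = 0.960480 (opposite signs)
step 1: m = 1.920000, f(m) = 0.299525 > 0 → root in [1.570000, 1.920000]
step 2: m = 1.745000, f(m) = -0.042795 < 0 → root in [1.745000, 1.920000]
step 3: m = 1.832500, f(m) = 0.129506 > 0 → root in [1.745000, 1.832500]
Midpoint of [1.745000, 1.832500] = 1.788750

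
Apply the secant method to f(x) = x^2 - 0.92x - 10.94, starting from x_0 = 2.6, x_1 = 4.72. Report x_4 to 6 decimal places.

3.799970

f(x_0) = -6.572000, f(x_1) = 6.996000
x_2 = 4.720000 - (6.996000)·(4.720000 - 2.600000)/(6.996000 - (-6.572000)) = 3.626875; f(x_2) = -1.122503
x_3 = 3.626875 - (-1.122503)·(3.626875 - 4.720000)/(-1.122503 - (6.996000)) = 3.778016; f(x_3) = -0.142372
x_4 = 3.778016 - (-0.142372)·(3.778016 - 3.626875)/(-0.142372 - (-1.122503)) = 3.799970; f(x_4) = 0.003800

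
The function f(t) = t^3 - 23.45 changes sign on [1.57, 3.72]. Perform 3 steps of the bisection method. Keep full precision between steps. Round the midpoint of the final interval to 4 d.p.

f(1.570000) = -19.580107, f(3.720000) = 28.028848 (opposite signs)
step 1: m = 2.645000, f(m) = -4.945514 < 0 → root in [2.645000, 3.720000]
step 2: m = 3.182500, f(m) = 8.783335 > 0 → root in [2.645000, 3.182500]
step 3: m = 2.913750, f(m) = 1.287560 > 0 → root in [2.645000, 2.913750]
Midpoint of [2.645000, 2.913750] = 2.779375

2.7794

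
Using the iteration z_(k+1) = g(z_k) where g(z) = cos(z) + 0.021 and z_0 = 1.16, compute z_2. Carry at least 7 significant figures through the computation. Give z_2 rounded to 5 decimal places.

0.93395

z_1 = g(1.160000) = 0.420340
z_2 = g(0.420340) = 0.933950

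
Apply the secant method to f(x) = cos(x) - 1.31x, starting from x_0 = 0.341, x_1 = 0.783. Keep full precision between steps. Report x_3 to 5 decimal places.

0.62055

Secant update: x_(k+1) = x_k − f(x_k)·(x_k − x_(k-1))/(f(x_k) − f(x_(k-1))).
f(x_0) = 0.495711, f(x_1) = -0.316929
x_2 = 0.783000 - (-0.316929)·(0.783000 - 0.341000)/(-0.316929 - (0.495711)) = 0.610620; f(x_2) = 0.019380
x_3 = 0.610620 - (0.019380)·(0.610620 - 0.783000)/(0.019380 - (-0.316929)) = 0.620554; f(x_3) = 0.000631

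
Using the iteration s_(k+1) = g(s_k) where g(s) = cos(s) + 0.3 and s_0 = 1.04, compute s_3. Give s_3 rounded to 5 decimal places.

0.84682

s_1 = g(1.040000) = 0.806220
s_2 = g(0.806220) = 0.992231
s_3 = g(0.992231) = 0.846823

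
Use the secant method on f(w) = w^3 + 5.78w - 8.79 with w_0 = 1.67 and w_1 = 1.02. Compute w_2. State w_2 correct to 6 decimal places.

f(w_0) = 5.520063, f(w_1) = -1.833192
w_2 = 1.020000 - (-1.833192)·(1.020000 - 1.670000)/(-1.833192 - (5.520063)) = 1.182047; f(w_2) = -0.306168

1.182047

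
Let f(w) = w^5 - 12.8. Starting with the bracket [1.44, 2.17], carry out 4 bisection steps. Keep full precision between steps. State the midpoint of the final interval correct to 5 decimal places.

f(1.440000) = -6.608264, f(2.170000) = 35.317014 (opposite signs)
step 1: m = 1.805000, f(m) = 6.359582 > 0 → root in [1.440000, 1.805000]
step 2: m = 1.622500, f(m) = -1.555930 < 0 → root in [1.622500, 1.805000]
step 3: m = 1.713750, f(m) = 1.982141 > 0 → root in [1.622500, 1.713750]
step 4: m = 1.668125, f(m) = 0.116444 > 0 → root in [1.622500, 1.668125]
Midpoint of [1.622500, 1.668125] = 1.645313

1.64531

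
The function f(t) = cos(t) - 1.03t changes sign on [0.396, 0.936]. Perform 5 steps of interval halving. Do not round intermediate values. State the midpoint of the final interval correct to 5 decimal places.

0.72506

f(0.396000) = 0.514731, f(0.936000) = -0.371066 (opposite signs)
step 1: m = 0.666000, f(m) = 0.100319 > 0 → root in [0.666000, 0.936000]
step 2: m = 0.801000, f(m) = -0.129041 < 0 → root in [0.666000, 0.801000]
step 3: m = 0.733500, f(m) = -0.012669 < 0 → root in [0.666000, 0.733500]
step 4: m = 0.699750, f(m) = 0.044261 > 0 → root in [0.699750, 0.733500]
step 5: m = 0.716625, f(m) = 0.015903 > 0 → root in [0.716625, 0.733500]
Midpoint of [0.716625, 0.733500] = 0.725063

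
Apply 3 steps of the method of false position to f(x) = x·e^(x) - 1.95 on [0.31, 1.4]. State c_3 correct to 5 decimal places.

False-position update: c = (a·f(b) − b·f(a))/(f(b) − f(a)); replace the endpoint whose sign matches f(c).
f(0.310000) = -1.527338, f(1.400000) = 3.727280
step 1: c = 0.626826, f(c) = -0.776795 < 0 → new bracket [0.626826, 1.400000]
step 2: c = 0.760171, f(c) = -0.324265 < 0 → new bracket [0.760171, 1.400000]
step 3: c = 0.811380, f(c) = -0.123574 < 0 → new bracket [0.811380, 1.400000]

0.81138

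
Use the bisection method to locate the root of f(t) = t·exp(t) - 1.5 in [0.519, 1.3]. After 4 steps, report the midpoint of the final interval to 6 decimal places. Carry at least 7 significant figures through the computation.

f(0.519000) = -0.627900, f(1.300000) = 3.270086 (opposite signs)
step 1: m = 0.909500, f(m) = 0.758362 > 0 → root in [0.519000, 0.909500]
step 2: m = 0.714250, f(m) = -0.041034 < 0 → root in [0.714250, 0.909500]
step 3: m = 0.811875, f(m) = 0.328445 > 0 → root in [0.714250, 0.811875]
step 4: m = 0.763062, f(m) = 0.136643 > 0 → root in [0.714250, 0.763062]
Midpoint of [0.714250, 0.763062] = 0.738656

0.738656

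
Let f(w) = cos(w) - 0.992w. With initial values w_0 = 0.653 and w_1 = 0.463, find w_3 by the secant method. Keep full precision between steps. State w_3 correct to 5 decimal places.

Secant update: w_(k+1) = w_k − f(w_k)·(w_k − w_(k-1))/(f(w_k) − f(w_(k-1))).
f(w_0) = 0.146489, f(w_1) = 0.435421
w_2 = 0.463000 - (0.435421)·(0.463000 - 0.653000)/(0.435421 - (0.146489)) = 0.749330; f(w_2) = -0.011190
w_3 = 0.749330 - (-0.011190)·(0.749330 - 0.463000)/(-0.011190 - (0.435421)) = 0.742156; f(w_3) = 0.000794

0.74216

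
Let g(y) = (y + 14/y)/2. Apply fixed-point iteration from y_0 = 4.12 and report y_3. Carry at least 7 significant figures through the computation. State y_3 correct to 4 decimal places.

3.7417

y_1 = g(4.120000) = 3.759029
y_2 = g(3.759029) = 3.741698
y_3 = g(3.741698) = 3.741657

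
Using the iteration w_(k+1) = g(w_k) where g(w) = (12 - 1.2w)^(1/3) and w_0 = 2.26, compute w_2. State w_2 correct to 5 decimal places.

2.11624

w_1 = g(2.260000) = 2.102039
w_2 = g(2.102039) = 2.116242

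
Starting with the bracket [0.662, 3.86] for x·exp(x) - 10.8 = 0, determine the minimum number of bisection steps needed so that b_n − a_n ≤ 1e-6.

Initial width b − a = 3.86 − 0.662 = 3.198000.
After n steps the width is (b−a)/2^n; need (b−a)/2^n ≤ 1e-6.
So n ≥ log₂(3.198000/1e-6) = log₂(3198000.0000) ≈ 21.6087.
Hence n = 22.

22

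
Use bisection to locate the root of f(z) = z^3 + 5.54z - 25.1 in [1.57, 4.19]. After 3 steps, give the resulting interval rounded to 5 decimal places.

f(1.570000) = -12.532307, f(4.190000) = 71.672659 (opposite signs)
step 1: m = 2.880000, f(m) = 14.743072 > 0 → root in [1.570000, 2.880000]
step 2: m = 2.225000, f(m) = -1.758359 < 0 → root in [2.225000, 2.880000]
step 3: m = 2.552500, f(m) = 5.671042 > 0 → root in [2.225000, 2.552500]

[2.22500, 2.55250]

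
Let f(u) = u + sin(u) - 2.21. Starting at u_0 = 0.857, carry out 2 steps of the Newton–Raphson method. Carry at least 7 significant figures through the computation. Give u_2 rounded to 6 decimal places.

1.257824

Newton update: u ← u − f(u)/f'(u).
f'(u) = 1 + cos(u)
u_0 = 0.857000: f = -0.597118, f' = 1.654708 → u_1 = 0.857000 - (-0.597118)/(1.654708) = 1.217860
u_1 = 1.217860: f = -0.053778, f' = 1.345655 → u_2 = 1.217860 - (-0.053778)/(1.345655) = 1.257824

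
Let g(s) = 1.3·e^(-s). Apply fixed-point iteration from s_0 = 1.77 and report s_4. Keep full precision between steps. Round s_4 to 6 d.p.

s_1 = g(1.770000) = 0.221433
s_2 = g(0.221433) = 1.041781
s_3 = g(1.041781) = 0.458674
s_4 = g(0.458674) = 0.821758

0.821758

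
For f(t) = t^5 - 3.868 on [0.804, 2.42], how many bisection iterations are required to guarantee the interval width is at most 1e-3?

Initial width b − a = 2.42 − 0.804 = 1.616000.
After n steps the width is (b−a)/2^n; need (b−a)/2^n ≤ 1e-3.
So n ≥ log₂(1.616000/1e-3) = log₂(1616.0000) ≈ 10.6582.
Hence n = 11.

11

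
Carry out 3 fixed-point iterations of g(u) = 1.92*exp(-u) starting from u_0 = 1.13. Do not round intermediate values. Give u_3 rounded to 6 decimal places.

0.683658

u_1 = g(1.130000) = 0.620224
u_2 = g(0.620224) = 1.032622
u_3 = g(1.032622) = 0.683658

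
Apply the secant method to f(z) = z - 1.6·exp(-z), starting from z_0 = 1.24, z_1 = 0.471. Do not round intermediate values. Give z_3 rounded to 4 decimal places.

0.7551

Secant update: z_(k+1) = z_k − f(z_k)·(z_k − z_(k-1))/(f(z_k) − f(z_(k-1))).
f(z_0) = 0.776985, f(z_1) = -0.528004
z_2 = 0.471000 - (-0.528004)·(0.471000 - 1.240000)/(-0.528004 - (0.776985)) = 0.782141; f(z_2) = 0.050259
z_3 = 0.782141 - (0.050259)·(0.782141 - 0.471000)/(0.050259 - (-0.528004)) = 0.755098; f(z_3) = 0.003155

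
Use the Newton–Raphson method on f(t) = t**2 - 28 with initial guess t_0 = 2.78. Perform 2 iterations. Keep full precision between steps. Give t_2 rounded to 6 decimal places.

Newton update: t ← t − f(t)/f'(t).
f'(t) = 2t
t_0 = 2.780000: f = -20.271600, f' = 5.560000 → t_1 = 2.780000 - (-20.271600)/(5.560000) = 6.425971
t_1 = 6.425971: f = 13.293106, f' = 12.851942 → t_2 = 6.425971 - (13.293106)/(12.851942) = 5.391645

5.391645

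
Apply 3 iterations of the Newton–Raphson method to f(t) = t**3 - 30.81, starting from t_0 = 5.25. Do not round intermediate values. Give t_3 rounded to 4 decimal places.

3.1402

f'(t) = 3t**2
t_0 = 5.250000: f = 113.893125, f' = 82.687500 → t_1 = 5.250000 - (113.893125)/(82.687500) = 3.872608
t_1 = 3.872608: f = 27.267848, f' = 44.991271 → t_2 = 3.872608 - (27.267848)/(44.991271) = 3.266538
t_2 = 3.266538: f = 4.044843, f' = 32.010811 → t_3 = 3.266538 - (4.044843)/(32.010811) = 3.140179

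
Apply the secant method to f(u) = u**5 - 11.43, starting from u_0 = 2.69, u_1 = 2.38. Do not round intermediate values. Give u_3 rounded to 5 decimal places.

f(u_0) = 129.421475, f(u_1) = 64.933317
u_2 = 2.380000 - (64.933317)·(2.380000 - 2.690000)/(64.933317 - (129.421475)) = 2.067860; f(u_2) = 26.379919
u_3 = 2.067860 - (26.379919)·(2.067860 - 2.380000)/(26.379919 - (64.933317)) = 1.854280; f(u_3) = 10.491837

1.85428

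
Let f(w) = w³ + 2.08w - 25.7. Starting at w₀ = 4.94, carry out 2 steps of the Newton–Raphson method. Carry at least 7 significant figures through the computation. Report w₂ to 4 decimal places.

2.8853

f'(w) = 3w² + 2.08
w_0 = 4.940000: f = 105.128984, f' = 75.290800 → w_1 = 4.940000 - (105.128984)/(75.290800) = 3.543694
w_1 = 3.543694: f = 26.171774, f' = 39.753305 → w_2 = 3.543694 - (26.171774)/(39.753305) = 2.885339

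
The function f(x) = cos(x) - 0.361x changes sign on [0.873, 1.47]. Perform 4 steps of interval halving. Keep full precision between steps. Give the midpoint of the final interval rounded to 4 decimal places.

1.1528

f(0.873000) = 0.327378, f(1.470000) = -0.430044 (opposite signs)
step 1: m = 1.171500, f(m) = -0.034141 < 0 → root in [0.873000, 1.171500]
step 2: m = 1.022250, f(m) = 0.152415 > 0 → root in [1.022250, 1.171500]
step 3: m = 1.096875, f(m) = 0.060407 > 0 → root in [1.096875, 1.171500]
step 4: m = 1.134187, f(m) = 0.013427 > 0 → root in [1.134187, 1.171500]
Midpoint of [1.134187, 1.171500] = 1.152844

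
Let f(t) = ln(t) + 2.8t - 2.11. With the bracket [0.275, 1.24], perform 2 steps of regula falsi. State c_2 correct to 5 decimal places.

False-position update: c = (a·f(b) − b·f(a))/(f(b) − f(a)); replace the endpoint whose sign matches f(c).
f(0.275000) = -2.630984, f(1.240000) = 1.577111
step 1: c = 0.878337, f(c) = 0.219619 > 0 → new bracket [0.275000, 0.878337]
step 2: c = 0.831854, f(c) = 0.035094 > 0 → new bracket [0.275000, 0.831854]

0.83185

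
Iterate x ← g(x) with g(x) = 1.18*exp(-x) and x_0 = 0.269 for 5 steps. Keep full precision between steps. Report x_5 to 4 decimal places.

0.6686

x_1 = g(0.269000) = 0.901689
x_2 = g(0.901689) = 0.478943
x_3 = g(0.478943) = 0.730937
x_4 = g(0.730937) = 0.568120
x_5 = g(0.568120) = 0.668576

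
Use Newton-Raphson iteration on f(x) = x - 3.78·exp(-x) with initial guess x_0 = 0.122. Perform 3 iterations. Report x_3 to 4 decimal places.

Newton update: x ← x − f(x)/f'(x).
f'(x) = 1 + 3.78·exp(-x)
x_0 = 0.122000: f = -3.223861, f' = 4.345861 → x_1 = 0.122000 - (-3.223861)/(4.345861) = 0.863823
x_1 = 0.863823: f = -0.729625, f' = 2.593449 → x_2 = 0.863823 - (-0.729625)/(2.593449) = 1.145157
x_2 = 1.145157: f = -0.057540, f' = 2.202697 → x_3 = 1.145157 - (-0.057540)/(2.202697) = 1.171280

1.1713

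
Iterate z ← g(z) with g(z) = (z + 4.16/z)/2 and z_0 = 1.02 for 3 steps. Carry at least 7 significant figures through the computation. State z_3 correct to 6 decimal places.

z_1 = g(1.020000) = 2.549216
z_2 = g(2.549216) = 2.090545
z_3 = g(2.090545) = 2.040228

2.040228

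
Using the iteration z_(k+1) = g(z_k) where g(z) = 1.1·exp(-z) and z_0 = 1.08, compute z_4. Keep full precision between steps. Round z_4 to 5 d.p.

z_1 = g(1.080000) = 0.373555
z_2 = g(0.373555) = 0.757111
z_3 = g(0.757111) = 0.515921
z_4 = g(0.515921) = 0.656645

0.65665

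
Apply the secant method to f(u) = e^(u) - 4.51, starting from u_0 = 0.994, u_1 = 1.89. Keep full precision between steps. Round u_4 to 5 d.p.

Secant update: u_(k+1) = u_k − f(u_k)·(u_k − u_(k-1))/(f(u_k) − f(u_(k-1))).
f(u_0) = -1.807979, f(u_1) = 2.109369
u_2 = 1.890000 - (2.109369)·(1.890000 - 0.994000)/(2.109369 - (-1.807979)) = 1.407532; f(u_2) = -0.424140
u_3 = 1.407532 - (-0.424140)·(1.407532 - 1.890000)/(-0.424140 - (2.109369)) = 1.488303; f(u_3) = -0.080427
u_4 = 1.488303 - (-0.080427)·(1.488303 - 1.407532)/(-0.080427 - (-0.424140)) = 1.507203; f(u_4) = 0.004088

1.50720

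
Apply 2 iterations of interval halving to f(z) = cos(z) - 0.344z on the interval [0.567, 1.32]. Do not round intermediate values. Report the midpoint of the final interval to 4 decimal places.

f(0.567000) = 0.648468, f(1.320000) = -0.205905 (opposite signs)
step 1: m = 0.943500, f(m) = 0.262394 > 0 → root in [0.943500, 1.320000]
step 2: m = 1.131750, f(m) = 0.035754 > 0 → root in [1.131750, 1.320000]
Midpoint of [1.131750, 1.320000] = 1.225875

1.2259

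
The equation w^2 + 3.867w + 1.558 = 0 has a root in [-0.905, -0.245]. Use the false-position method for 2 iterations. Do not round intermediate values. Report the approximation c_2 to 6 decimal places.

-0.459240

f(-0.905000) = -1.122610, f(-0.245000) = 0.670610
step 1: c = -0.491820, f(c) = -0.101981 < 0 → new bracket [-0.491820, -0.245000]
step 2: c = -0.459240, f(c) = -0.006980 < 0 → new bracket [-0.459240, -0.245000]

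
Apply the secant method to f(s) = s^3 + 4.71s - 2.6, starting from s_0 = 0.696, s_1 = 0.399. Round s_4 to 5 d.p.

0.52184

f(s_0) = 1.015314, f(s_1) = -0.657189
s_2 = 0.399000 - (-0.657189)·(0.399000 - 0.696000)/(-0.657189 - (1.015314)) = 0.515702; f(s_2) = -0.033891
s_3 = 0.515702 - (-0.033891)·(0.515702 - 0.399000)/(-0.033891 - (-0.657189)) = 0.522048; f(s_3) = 0.001122
s_4 = 0.522048 - (0.001122)·(0.522048 - 0.515702)/(0.001122 - (-0.033891)) = 0.521845; f(s_4) = -0.000002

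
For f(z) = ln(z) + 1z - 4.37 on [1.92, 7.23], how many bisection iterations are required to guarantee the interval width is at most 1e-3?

Initial width b − a = 7.23 − 1.92 = 5.310000.
After n steps the width is (b−a)/2^n; need (b−a)/2^n ≤ 1e-3.
So n ≥ log₂(5.310000/1e-3) = log₂(5310.0000) ≈ 12.3745.
Hence n = 13.

13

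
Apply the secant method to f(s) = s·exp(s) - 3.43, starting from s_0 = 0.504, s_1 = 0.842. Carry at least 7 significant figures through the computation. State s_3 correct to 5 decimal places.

1.08451

f(s_0) = -2.595714, f(s_1) = -1.475714
s_2 = 0.842000 - (-1.475714)·(0.842000 - 0.504000)/(-1.475714 - (-2.595714)) = 1.287350; f(s_2) = 1.234288
s_3 = 1.287350 - (1.234288)·(1.287350 - 0.842000)/(1.234288 - (-1.475714)) = 1.084512; f(s_3) = -0.222016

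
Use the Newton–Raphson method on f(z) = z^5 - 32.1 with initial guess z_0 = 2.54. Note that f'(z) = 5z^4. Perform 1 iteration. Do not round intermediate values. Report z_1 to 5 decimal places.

z_0 = 2.540000: f = 73.622782, f' = 208.115713 → z_1 = 2.540000 - (73.622782)/(208.115713) = 2.186241

2.18624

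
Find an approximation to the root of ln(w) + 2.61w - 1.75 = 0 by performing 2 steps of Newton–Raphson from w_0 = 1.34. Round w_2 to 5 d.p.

0.77009

f'(w) = 1/w + 2.61
w_0 = 1.340000: f = 2.040070, f' = 3.356269 → w_1 = 1.340000 - (2.040070)/(3.356269) = 0.732161
w_1 = 0.732161: f = -0.150813, f' = 3.975819 → w_2 = 0.732161 - (-0.150813)/(3.975819) = 0.770094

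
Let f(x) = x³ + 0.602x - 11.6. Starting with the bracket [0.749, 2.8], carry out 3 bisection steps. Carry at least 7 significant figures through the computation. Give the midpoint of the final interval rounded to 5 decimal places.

2.15906

f(0.749000) = -10.728912, f(2.800000) = 12.037600 (opposite signs)
step 1: m = 1.774500, f(m) = -4.944116 < 0 → root in [1.774500, 2.800000]
step 2: m = 2.287250, f(m) = 1.742702 > 0 → root in [1.774500, 2.287250]
step 3: m = 2.030875, f(m) = -2.001164 < 0 → root in [2.030875, 2.287250]
Midpoint of [2.030875, 2.287250] = 2.159063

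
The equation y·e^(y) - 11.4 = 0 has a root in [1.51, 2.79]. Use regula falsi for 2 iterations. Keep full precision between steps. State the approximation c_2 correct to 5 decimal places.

f(1.510000) = -4.564637, f(2.790000) = 34.024045
step 1: c = 1.661411, f(c) = -2.649791 < 0 → new bracket [1.661411, 2.790000]
step 2: c = 1.742954, f(c) = -1.440408 < 0 → new bracket [1.742954, 2.790000]

1.74295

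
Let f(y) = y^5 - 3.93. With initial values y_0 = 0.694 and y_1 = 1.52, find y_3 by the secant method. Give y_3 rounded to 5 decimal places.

f(y_0) = -3.769011, f(y_1) = 4.183681
y_2 = 1.520000 - (4.183681)·(1.520000 - 0.694000)/(4.183681 - (-3.769011)) = 1.085465; f(y_2) = -2.423116
y_3 = 1.085465 - (-2.423116)·(1.085465 - 1.520000)/(-2.423116 - (4.183681)) = 1.244836; f(y_3) = -0.940764

1.24484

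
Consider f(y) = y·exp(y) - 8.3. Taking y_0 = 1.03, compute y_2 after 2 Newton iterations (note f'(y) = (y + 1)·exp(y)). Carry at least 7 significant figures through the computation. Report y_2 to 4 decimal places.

1.7010

y_0 = 1.030000: f = -5.414902, f' = 5.686164 → y_1 = 1.030000 - (-5.414902)/(5.686164) = 1.982294
y_1 = 1.982294: f = 6.090229, f' = 21.649610 → y_2 = 1.982294 - (6.090229)/(21.649610) = 1.700985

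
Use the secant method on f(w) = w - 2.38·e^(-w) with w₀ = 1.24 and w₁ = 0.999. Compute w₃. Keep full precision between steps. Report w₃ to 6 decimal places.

0.934737

f(w_0) = 0.551266, f(w_1) = 0.122571
w_2 = 0.999000 - (0.122571)·(0.999000 - 1.240000)/(0.122571 - (0.551266)) = 0.930094; f(w_2) = -0.008855
w_3 = 0.930094 - (-0.008855)·(0.930094 - 0.999000)/(-0.008855 - (0.122571)) = 0.934737; f(w_3) = 0.000137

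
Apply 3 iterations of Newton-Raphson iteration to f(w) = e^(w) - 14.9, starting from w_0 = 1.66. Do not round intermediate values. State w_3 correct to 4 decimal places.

f'(w) = e^(w)
w_0 = 1.660000: f = -9.640689, f' = 5.259311 → w_1 = 1.660000 - (-9.640689)/(5.259311) = 3.493071
w_1 = 3.493071: f = 17.986782, f' = 32.886782 → w_2 = 3.493071 - (17.986782)/(32.886782) = 2.946140
w_2 = 2.946140: f = 4.132354, f' = 19.032354 → w_3 = 2.946140 - (4.132354)/(19.032354) = 2.729018

2.7290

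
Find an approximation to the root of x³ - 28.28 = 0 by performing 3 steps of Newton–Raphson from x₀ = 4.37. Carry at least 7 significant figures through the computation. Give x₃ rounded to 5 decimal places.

3.04711

f'(x) = 3x²
x_0 = 4.370000: f = 55.173453, f' = 57.290700 → x_1 = 4.370000 - (55.173453)/(57.290700) = 3.406956
x_1 = 3.406956: f = 11.265735, f' = 34.822052 → x_2 = 3.406956 - (11.265735)/(34.822052) = 3.083433
x_2 = 3.083433: f = 1.035927, f' = 28.522681 → x_3 = 3.083433 - (1.035927)/(28.522681) = 3.047114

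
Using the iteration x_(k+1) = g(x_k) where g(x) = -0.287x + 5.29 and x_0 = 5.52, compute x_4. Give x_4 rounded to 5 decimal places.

4.11990

x_1 = g(5.520000) = 3.705760
x_2 = g(3.705760) = 4.226447
x_3 = g(4.226447) = 4.077010
x_4 = g(4.077010) = 4.119898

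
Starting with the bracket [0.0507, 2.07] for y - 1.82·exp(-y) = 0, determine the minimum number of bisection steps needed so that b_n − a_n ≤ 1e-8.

28

Initial width b − a = 2.07 − 0.0507 = 2.019300.
After n steps the width is (b−a)/2^n; need (b−a)/2^n ≤ 1e-8.
So n ≥ log₂(2.019300/1e-8) = log₂(201930000.0000) ≈ 27.5893.
Hence n = 28.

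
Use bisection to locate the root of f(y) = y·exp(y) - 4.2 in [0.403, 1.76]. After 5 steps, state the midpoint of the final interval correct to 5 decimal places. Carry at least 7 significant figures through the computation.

f(0.403000) = -3.596988, f(1.760000) = 6.029890 (opposite signs)
step 1: m = 1.081500, f(m) = -1.010548 < 0 → root in [1.081500, 1.760000]
step 2: m = 1.420750, f(m) = 1.682224 > 0 → root in [1.081500, 1.420750]
step 3: m = 1.251125, f(m) = 0.171771 > 0 → root in [1.081500, 1.251125]
step 4: m = 1.166313, f(m) = -0.455981 < 0 → root in [1.166313, 1.251125]
step 5: m = 1.208719, f(m) = -0.151770 < 0 → root in [1.208719, 1.251125]
Midpoint of [1.208719, 1.251125] = 1.229922

1.22992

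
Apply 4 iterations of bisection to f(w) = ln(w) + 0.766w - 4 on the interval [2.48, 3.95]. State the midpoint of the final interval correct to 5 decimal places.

3.53656

f(2.480000) = -1.192061, f(3.950000) = 0.399416 (opposite signs)
step 1: m = 3.215000, f(m) = -0.369483 < 0 → root in [3.215000, 3.950000]
step 2: m = 3.582500, f(m) = 0.020256 > 0 → root in [3.215000, 3.582500]
step 3: m = 3.398750, f(m) = -0.173150 < 0 → root in [3.398750, 3.582500]
step 4: m = 3.490625, f(m) = -0.076100 < 0 → root in [3.490625, 3.582500]
Midpoint of [3.490625, 3.582500] = 3.536562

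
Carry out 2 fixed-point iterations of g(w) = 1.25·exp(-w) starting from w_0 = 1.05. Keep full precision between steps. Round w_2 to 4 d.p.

w_1 = g(1.050000) = 0.437422
w_2 = g(0.437422) = 0.807123

0.8071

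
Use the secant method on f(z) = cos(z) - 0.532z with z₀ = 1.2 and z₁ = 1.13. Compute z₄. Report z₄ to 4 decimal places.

1.0060

f(z_0) = -0.276042, f(z_1) = -0.174500
z_2 = 1.130000 - (-0.174500)·(1.130000 - 1.200000)/(-0.174500 - (-0.276042)) = 1.009705; f(z_2) = -0.005052
z_3 = 1.009705 - (-0.005052)·(1.009705 - 1.130000)/(-0.005052 - (-0.174500)) = 1.006118; f(z_3) = -0.000111
z_4 = 1.006118 - (-0.000111)·(1.006118 - 1.009705)/(-0.000111 - (-0.005052)) = 1.006038; f(z_4) = -0.000000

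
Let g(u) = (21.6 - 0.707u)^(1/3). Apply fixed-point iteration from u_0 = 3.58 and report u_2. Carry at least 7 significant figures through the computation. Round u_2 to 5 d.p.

u_1 = g(3.580000) = 2.671625
u_2 = g(2.671625) = 2.701287

2.70129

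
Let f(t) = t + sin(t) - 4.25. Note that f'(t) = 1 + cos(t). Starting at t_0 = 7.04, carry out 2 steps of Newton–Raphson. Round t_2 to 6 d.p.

5.159823

Newton update: t ← t − f(t)/f'(t).
t_0 = 7.040000: f = 3.476609, f' = 1.727027 → t_1 = 7.040000 - (3.476609)/(1.727027) = 5.026940
t_1 = 5.026940: f = -0.173996, f' = 1.309389 → t_2 = 5.026940 - (-0.173996)/(1.309389) = 5.159823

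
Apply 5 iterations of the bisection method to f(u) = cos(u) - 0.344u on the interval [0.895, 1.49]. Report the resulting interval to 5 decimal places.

f(0.895000) = 0.317639, f(1.490000) = -0.431852 (opposite signs)
step 1: m = 1.192500, f(m) = -0.040882 < 0 → root in [0.895000, 1.192500]
step 2: m = 1.043750, f(m) = 0.143933 > 0 → root in [1.043750, 1.192500]
step 3: m = 1.118125, f(m) = 0.052734 > 0 → root in [1.118125, 1.192500]
step 4: m = 1.155312, f(m) = 0.006205 > 0 → root in [1.155312, 1.192500]
step 5: m = 1.173906, f(m) = -0.017272 < 0 → root in [1.155312, 1.173906]

[1.15531, 1.17391]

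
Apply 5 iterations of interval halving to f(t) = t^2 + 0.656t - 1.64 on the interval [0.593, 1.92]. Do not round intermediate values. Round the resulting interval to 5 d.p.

[0.96622, 1.00769]

f(0.593000) = -0.899343, f(1.920000) = 3.305920 (opposite signs)
step 1: m = 1.256500, f(m) = 0.763056 > 0 → root in [0.593000, 1.256500]
step 2: m = 0.924750, f(m) = -0.178201 < 0 → root in [0.924750, 1.256500]
step 3: m = 1.090625, f(m) = 0.264913 > 0 → root in [0.924750, 1.090625]
step 4: m = 1.007687, f(m) = 0.036477 > 0 → root in [0.924750, 1.007687]
step 5: m = 0.966219, f(m) = -0.072582 < 0 → root in [0.966219, 1.007687]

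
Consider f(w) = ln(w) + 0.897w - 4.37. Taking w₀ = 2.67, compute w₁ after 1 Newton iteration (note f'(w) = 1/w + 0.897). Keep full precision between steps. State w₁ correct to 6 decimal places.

3.450894

w_0 = 2.670000: f = -0.992932, f' = 1.271532 → w_1 = 2.670000 - (-0.992932)/(1.271532) = 3.450894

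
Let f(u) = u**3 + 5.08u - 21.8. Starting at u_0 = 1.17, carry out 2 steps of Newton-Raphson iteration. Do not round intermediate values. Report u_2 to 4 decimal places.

Newton update: u ← u − f(u)/f'(u).
f'(u) = 3u**2 + 5.08
u_0 = 1.170000: f = -14.254787, f' = 9.186700 → u_1 = 1.170000 - (-14.254787)/(9.186700) = 2.721677
u_1 = 2.721677: f = 12.186999, f' = 27.302570 → u_2 = 2.721677 - (12.186999)/(27.302570) = 2.275308

2.2753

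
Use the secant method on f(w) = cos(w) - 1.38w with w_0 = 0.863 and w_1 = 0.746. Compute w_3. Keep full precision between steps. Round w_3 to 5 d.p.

Secant update: w_(k+1) = w_k − f(w_k)·(w_k − w_(k-1))/(f(w_k) − f(w_(k-1))).
f(w_0) = -0.540779, f(w_1) = -0.295070
w_2 = 0.746000 - (-0.295070)·(0.746000 - 0.863000)/(-0.295070 - (-0.540779)) = 0.605495; f(w_2) = -0.013363
w_3 = 0.605495 - (-0.013363)·(0.605495 - 0.746000)/(-0.013363 - (-0.295070)) = 0.598830; f(w_3) = -0.000390

0.59883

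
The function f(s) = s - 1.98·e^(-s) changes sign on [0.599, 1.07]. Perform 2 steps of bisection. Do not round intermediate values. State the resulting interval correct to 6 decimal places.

[0.834500, 0.952250]

f(0.599000) = -0.488734, f(1.070000) = 0.390843 (opposite signs)
step 1: m = 0.834500, f(m) = -0.025001 < 0 → root in [0.834500, 1.070000]
step 2: m = 0.952250, f(m) = 0.188224 > 0 → root in [0.834500, 0.952250]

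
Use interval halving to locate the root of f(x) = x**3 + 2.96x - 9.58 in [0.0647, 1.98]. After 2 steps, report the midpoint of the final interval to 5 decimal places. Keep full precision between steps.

1.74059

f(0.064700) = -9.388217, f(1.980000) = 4.043192 (opposite signs)
step 1: m = 1.022350, f(m) = -5.485284 < 0 → root in [1.022350, 1.980000]
step 2: m = 1.501175, f(m) = -1.753585 < 0 → root in [1.501175, 1.980000]
Midpoint of [1.501175, 1.980000] = 1.740587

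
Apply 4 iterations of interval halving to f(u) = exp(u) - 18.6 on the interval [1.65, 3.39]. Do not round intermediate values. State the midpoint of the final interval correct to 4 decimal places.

2.9006

f(1.650000) = -13.393020, f(3.390000) = 11.065952 (opposite signs)
step 1: m = 2.520000, f(m) = -6.171403 < 0 → root in [2.520000, 3.390000]
step 2: m = 2.955000, f(m) = 0.601723 > 0 → root in [2.520000, 2.955000]
step 3: m = 2.737500, f(m) = -3.151684 < 0 → root in [2.737500, 2.955000]
step 4: m = 2.846250, f(m) = -1.376926 < 0 → root in [2.846250, 2.955000]
Midpoint of [2.846250, 2.955000] = 2.900625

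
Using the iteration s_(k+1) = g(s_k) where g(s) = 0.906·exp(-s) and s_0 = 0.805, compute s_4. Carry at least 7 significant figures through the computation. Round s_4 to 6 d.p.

0.552206

s_1 = g(0.805000) = 0.405062
s_2 = g(0.405062) = 0.604244
s_3 = g(0.604244) = 0.495118
s_4 = g(0.495118) = 0.552206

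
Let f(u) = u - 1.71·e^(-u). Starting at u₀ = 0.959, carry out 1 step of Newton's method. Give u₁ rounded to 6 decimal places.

f'(u) = 1 + 1.71·e^(-u)
u_0 = 0.959000: f = 0.303598, f' = 1.655402 → u_1 = 0.959000 - (0.303598)/(1.655402) = 0.775602

0.775602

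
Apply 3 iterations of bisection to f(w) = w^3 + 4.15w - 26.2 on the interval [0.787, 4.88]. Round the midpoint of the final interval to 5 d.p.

2.57769

f(0.787000) = -22.446507, f(4.880000) = 110.266272 (opposite signs)
step 1: m = 2.833500, f(m) = 8.308409 > 0 → root in [0.787000, 2.833500]
step 2: m = 1.810250, f(m) = -12.755264 < 0 → root in [1.810250, 2.833500]
step 3: m = 2.321875, f(m) = -4.046750 < 0 → root in [2.321875, 2.833500]
Midpoint of [2.321875, 2.833500] = 2.577687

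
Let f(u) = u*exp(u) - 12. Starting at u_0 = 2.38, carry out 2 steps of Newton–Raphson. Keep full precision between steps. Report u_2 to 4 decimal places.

f'(u) = (u+1)*exp(u)
u_0 = 2.380000: f = 13.715669, f' = 36.520572 → u_1 = 2.380000 - (13.715669)/(36.520572) = 2.004440
u_1 = 2.004440: f = 2.876825, f' = 22.298760 → u_2 = 2.004440 - (2.876825)/(22.298760) = 1.875427

1.8754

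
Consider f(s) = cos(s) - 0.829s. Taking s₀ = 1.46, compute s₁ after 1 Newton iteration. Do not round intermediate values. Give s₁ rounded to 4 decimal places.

f'(s) = -sin(s) - 0.829
s_0 = 1.460000: f = -1.099770, f' = -1.822868 → s_1 = 1.460000 - (-1.099770)/(-1.822868) = 0.856681

0.8567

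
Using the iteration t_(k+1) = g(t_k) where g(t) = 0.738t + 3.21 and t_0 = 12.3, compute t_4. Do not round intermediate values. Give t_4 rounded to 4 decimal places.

12.2662

t_1 = g(12.300000) = 12.287400
t_2 = g(12.287400) = 12.278101
t_3 = g(12.278101) = 12.271239
t_4 = g(12.271239) = 12.266174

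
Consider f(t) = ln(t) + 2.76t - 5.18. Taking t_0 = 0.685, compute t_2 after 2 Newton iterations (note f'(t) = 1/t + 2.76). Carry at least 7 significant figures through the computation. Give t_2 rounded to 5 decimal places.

t_0 = 0.685000: f = -3.667736, f' = 4.219854 → t_1 = 0.685000 - (-3.667736)/(4.219854) = 1.554162
t_1 = 1.554162: f = -0.449577, f' = 3.403434 → t_2 = 1.554162 - (-0.449577)/(3.403434) = 1.686257

1.68626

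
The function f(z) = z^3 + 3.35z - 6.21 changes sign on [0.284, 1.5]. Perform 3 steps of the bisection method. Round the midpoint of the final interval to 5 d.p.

1.27200

f(0.284000) = -5.235694, f(1.500000) = 2.190000 (opposite signs)
step 1: m = 0.892000, f(m) = -2.512068 < 0 → root in [0.892000, 1.500000]
step 2: m = 1.196000, f(m) = -0.492622 < 0 → root in [1.196000, 1.500000]
step 3: m = 1.348000, f(m) = 0.755256 > 0 → root in [1.196000, 1.348000]
Midpoint of [1.196000, 1.348000] = 1.272000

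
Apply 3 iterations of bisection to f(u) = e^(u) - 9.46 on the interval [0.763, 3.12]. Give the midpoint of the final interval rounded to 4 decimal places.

f(0.763000) = -7.315299, f(3.120000) = 13.186380 (opposite signs)
step 1: m = 1.941500, f(m) = -2.490803 < 0 → root in [1.941500, 3.120000]
step 2: m = 2.530750, f(m) = 3.102925 > 0 → root in [1.941500, 2.530750]
step 3: m = 2.236125, f(m) = -0.102997 < 0 → root in [2.236125, 2.530750]
Midpoint of [2.236125, 2.530750] = 2.383438

2.3834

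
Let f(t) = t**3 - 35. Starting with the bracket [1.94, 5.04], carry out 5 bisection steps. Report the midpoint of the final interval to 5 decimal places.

f(1.940000) = -27.698616, f(5.040000) = 93.024064 (opposite signs)
step 1: m = 3.490000, f(m) = 7.508549 > 0 → root in [1.940000, 3.490000]
step 2: m = 2.715000, f(m) = -14.987124 < 0 → root in [2.715000, 3.490000]
step 3: m = 3.102500, f(m) = -5.136867 < 0 → root in [3.102500, 3.490000]
step 4: m = 3.296250, f(m) = 0.814627 > 0 → root in [3.102500, 3.296250]
step 5: m = 3.199375, f(m) = -2.251196 < 0 → root in [3.199375, 3.296250]
Midpoint of [3.199375, 3.296250] = 3.247813

3.24781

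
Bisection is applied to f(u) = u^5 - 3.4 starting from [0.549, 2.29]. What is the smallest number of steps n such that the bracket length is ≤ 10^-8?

28

Initial width b − a = 2.29 − 0.549 = 1.741000.
After n steps the width is (b−a)/2^n; need (b−a)/2^n ≤ 10^-8.
So n ≥ log₂(1.741000/10^-8) = log₂(174100000.0000) ≈ 27.3753.
Hence n = 28.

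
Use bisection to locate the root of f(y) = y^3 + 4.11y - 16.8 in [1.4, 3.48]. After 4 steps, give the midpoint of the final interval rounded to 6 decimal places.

1.985000

f(1.400000) = -8.302000, f(3.480000) = 39.646992 (opposite signs)
step 1: m = 2.440000, f(m) = 7.755184 > 0 → root in [1.400000, 2.440000]
step 2: m = 1.920000, f(m) = -1.830912 < 0 → root in [1.920000, 2.440000]
step 3: m = 2.180000, f(m) = 2.520032 > 0 → root in [1.920000, 2.180000]
step 4: m = 2.050000, f(m) = 0.240625 > 0 → root in [1.920000, 2.050000]
Midpoint of [1.920000, 2.050000] = 1.985000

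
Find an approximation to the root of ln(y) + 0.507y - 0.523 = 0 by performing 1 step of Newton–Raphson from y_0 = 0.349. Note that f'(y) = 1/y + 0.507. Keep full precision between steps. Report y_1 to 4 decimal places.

0.7638

y_0 = 0.349000: f = -1.398740, f' = 3.372330 → y_1 = 0.349000 - (-1.398740)/(3.372330) = 0.763770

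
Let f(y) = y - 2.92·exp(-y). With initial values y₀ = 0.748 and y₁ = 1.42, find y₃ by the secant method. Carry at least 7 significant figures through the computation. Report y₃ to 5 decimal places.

f(y_0) = -0.634072, f(y_1) = 0.714195
y_2 = 1.420000 - (0.714195)·(1.420000 - 0.748000)/(0.714195 - (-0.634072)) = 1.064033; f(y_2) = 0.056453
y_3 = 1.064033 - (0.056453)·(1.064033 - 1.420000)/(0.056453 - (0.714195)) = 1.033480; f(y_3) = -0.005358

1.03348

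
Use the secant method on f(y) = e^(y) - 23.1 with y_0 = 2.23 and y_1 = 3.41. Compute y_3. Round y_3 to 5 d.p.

3.12231

f(y_0) = -13.800134, f(y_1) = 7.165244
y_2 = 3.410000 - (7.165244)·(3.410000 - 2.230000)/(7.165244 - (-13.800134)) = 3.006717; f(y_2) = -2.879102
y_3 = 3.006717 - (-2.879102)·(3.006717 - 3.410000)/(-2.879102 - (7.165244)) = 3.122313; f(y_3) = -0.401170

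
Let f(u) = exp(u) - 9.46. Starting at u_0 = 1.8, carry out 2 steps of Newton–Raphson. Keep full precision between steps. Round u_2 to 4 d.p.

Newton update: u ← u − f(u)/f'(u).
f'(u) = exp(u)
u_0 = 1.800000: f = -3.410353, f' = 6.049647 → u_1 = 1.800000 - (-3.410353)/(6.049647) = 2.363727
u_1 = 2.363727: f = 1.170503, f' = 10.630503 → u_2 = 2.363727 - (1.170503)/(10.630503) = 2.253620

2.2536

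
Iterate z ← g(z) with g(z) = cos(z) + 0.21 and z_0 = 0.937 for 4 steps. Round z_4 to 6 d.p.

0.886652

z_1 = g(0.937000) = 0.802208
z_2 = g(0.802208) = 0.905121
z_3 = g(0.905121) = 0.827590
z_4 = g(0.827590) = 0.886652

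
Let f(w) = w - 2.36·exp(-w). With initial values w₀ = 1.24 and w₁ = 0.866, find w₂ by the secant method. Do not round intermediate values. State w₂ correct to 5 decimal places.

0.93530

Secant update: w_(k+1) = w_k − f(w_k)·(w_k − w_(k-1))/(f(w_k) − f(w_(k-1))).
f(w_0) = 0.557053, f(w_1) = -0.126688
w_2 = 0.866000 - (-0.126688)·(0.866000 - 1.240000)/(-0.126688 - (0.557053)) = 0.935297; f(w_2) = 0.009070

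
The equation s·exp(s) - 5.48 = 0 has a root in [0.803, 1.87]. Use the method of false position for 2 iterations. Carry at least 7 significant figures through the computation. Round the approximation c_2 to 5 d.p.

1.31759

False-position update: c = (a·f(b) − b·f(a))/(f(b) − f(a)); replace the endpoint whose sign matches f(c).
f(0.803000) = -3.687521, f(1.870000) = 6.653114
step 1: c = 1.183497, f(c) = -1.614962 < 0 → new bracket [1.183497, 1.870000]
step 2: c = 1.317589, f(c) = -0.559590 < 0 → new bracket [1.317589, 1.870000]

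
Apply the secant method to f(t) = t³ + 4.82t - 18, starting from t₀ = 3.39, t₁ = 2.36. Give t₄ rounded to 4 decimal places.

f(t_0) = 37.298019, f(t_1) = 6.519456
t_2 = 2.360000 - (6.519456)·(2.360000 - 3.390000)/(6.519456 - (37.298019)) = 2.141827; f(t_2) = 2.149079
t_3 = 2.141827 - (2.149079)·(2.141827 - 2.360000)/(2.149079 - (6.519456)) = 2.034544; f(t_3) = 0.228225
t_4 = 2.034544 - (0.228225)·(2.034544 - 2.141827)/(0.228225 - (2.149079)) = 2.021797; f(t_4) = 0.009483

2.0218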